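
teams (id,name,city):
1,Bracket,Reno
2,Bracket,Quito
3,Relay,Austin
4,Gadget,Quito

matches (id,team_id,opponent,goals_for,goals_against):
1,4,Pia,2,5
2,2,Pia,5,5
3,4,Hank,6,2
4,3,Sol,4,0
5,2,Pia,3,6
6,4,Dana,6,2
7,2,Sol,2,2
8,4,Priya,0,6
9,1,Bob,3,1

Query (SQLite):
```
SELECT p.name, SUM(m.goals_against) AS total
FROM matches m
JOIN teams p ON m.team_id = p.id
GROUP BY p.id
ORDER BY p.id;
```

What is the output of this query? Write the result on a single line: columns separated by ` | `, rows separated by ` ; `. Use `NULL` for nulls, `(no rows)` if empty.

Join each matches row to its teams via team_id.
Group joined rows by teams.id; compute SUM(m.goals_against) per group.
  1: ids {9} → SUM(m.goals_against)=1
  2: ids {2, 5, 7} → SUM(m.goals_against)=13
  3: ids {4} → SUM(m.goals_against)=0
  4: ids {1, 3, 6, 8} → SUM(m.goals_against)=15

Bracket | 1 ; Bracket | 13 ; Relay | 0 ; Gadget | 15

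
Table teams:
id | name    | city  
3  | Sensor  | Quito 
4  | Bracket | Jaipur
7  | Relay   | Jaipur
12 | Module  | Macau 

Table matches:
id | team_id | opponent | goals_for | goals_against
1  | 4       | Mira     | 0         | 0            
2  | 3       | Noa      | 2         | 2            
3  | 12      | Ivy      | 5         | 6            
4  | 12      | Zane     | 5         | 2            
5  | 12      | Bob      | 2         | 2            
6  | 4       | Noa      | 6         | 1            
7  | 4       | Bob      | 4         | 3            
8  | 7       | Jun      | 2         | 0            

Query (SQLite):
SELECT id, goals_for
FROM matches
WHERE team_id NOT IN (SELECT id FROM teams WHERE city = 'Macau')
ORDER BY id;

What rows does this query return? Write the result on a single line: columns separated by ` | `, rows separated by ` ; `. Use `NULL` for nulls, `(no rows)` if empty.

Inner query: teams.id where city = 'Macau'.
Outer: keep matches rows whose team_id is not in that set.
Inner query → {12}

1 | 0 ; 2 | 2 ; 6 | 6 ; 7 | 4 ; 8 | 2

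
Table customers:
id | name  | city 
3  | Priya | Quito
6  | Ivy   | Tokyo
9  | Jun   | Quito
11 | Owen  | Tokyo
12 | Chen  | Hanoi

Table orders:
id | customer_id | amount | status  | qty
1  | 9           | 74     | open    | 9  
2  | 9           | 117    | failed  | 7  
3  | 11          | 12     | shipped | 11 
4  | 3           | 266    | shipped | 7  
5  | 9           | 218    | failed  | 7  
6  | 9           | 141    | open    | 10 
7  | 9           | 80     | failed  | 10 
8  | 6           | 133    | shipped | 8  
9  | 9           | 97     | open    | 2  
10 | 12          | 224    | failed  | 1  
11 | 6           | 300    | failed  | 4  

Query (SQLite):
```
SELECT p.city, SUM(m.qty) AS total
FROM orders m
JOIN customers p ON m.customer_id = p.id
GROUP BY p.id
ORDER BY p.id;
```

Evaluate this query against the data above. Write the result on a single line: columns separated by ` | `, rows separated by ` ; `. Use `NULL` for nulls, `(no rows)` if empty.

Quito | 7 ; Tokyo | 12 ; Quito | 45 ; Tokyo | 11 ; Hanoi | 1

Join each orders row to its customers via customer_id.
Group joined rows by customers.id; compute SUM(m.qty) per group.
  3: ids {4} → SUM(m.qty)=7
  6: ids {8, 11} → SUM(m.qty)=12
  9: ids {1, 2, 5, 6, 7, 9} → SUM(m.qty)=45
  11: ids {3} → SUM(m.qty)=11
  12: ids {10} → SUM(m.qty)=1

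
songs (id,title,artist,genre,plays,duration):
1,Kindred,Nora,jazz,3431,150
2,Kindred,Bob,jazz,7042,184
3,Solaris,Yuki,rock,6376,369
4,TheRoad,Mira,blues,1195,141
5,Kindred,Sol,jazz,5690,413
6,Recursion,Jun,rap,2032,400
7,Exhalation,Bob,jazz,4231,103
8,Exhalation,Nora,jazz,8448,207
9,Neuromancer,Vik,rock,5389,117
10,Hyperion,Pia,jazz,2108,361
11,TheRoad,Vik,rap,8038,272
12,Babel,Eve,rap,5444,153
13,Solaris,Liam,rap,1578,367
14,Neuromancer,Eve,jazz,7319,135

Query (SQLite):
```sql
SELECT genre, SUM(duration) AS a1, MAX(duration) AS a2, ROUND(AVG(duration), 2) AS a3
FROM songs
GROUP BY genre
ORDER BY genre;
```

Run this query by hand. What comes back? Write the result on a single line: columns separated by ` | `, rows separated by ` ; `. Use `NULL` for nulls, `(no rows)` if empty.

blues | 141 | 141 | 141 ; jazz | 1553 | 413 | 221.86 ; rap | 1192 | 400 | 298 ; rock | 486 | 369 | 243

Group songs by genre.
Per group compute: SUM(duration), MAX(duration), ROUND(AVG(duration), 2).
  blues: ids {4} → SUM(duration)=141, MAX(duration)=141, ROUND(AVG(duration), 2)=141
  jazz: ids {1, 2, 5, 7, 8, 10, 14} → SUM(duration)=1553, MAX(duration)=413, ROUND(AVG(duration), 2)=221.86
  rap: ids {6, 11, 12, 13} → SUM(duration)=1192, MAX(duration)=400, ROUND(AVG(duration), 2)=298
  rock: ids {3, 9} → SUM(duration)=486, MAX(duration)=369, ROUND(AVG(duration), 2)=243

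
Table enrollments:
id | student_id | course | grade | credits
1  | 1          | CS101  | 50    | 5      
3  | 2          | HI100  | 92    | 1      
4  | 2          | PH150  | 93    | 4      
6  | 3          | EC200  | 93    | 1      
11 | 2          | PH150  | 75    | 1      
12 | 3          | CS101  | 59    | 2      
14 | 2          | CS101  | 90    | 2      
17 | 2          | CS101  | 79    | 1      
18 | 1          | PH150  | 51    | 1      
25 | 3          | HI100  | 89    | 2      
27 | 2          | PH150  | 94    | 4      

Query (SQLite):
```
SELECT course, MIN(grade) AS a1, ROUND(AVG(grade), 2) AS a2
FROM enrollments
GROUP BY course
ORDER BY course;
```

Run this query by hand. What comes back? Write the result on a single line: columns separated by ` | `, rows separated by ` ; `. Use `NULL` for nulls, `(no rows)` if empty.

CS101 | 50 | 69.5 ; EC200 | 93 | 93 ; HI100 | 89 | 90.5 ; PH150 | 51 | 78.25

Group enrollments by course.
Per group compute: MIN(grade), ROUND(AVG(grade), 2).
  CS101: ids {1, 12, 14, 17} → MIN(grade)=50, ROUND(AVG(grade), 2)=69.5
  EC200: ids {6} → MIN(grade)=93, ROUND(AVG(grade), 2)=93
  HI100: ids {3, 25} → MIN(grade)=89, ROUND(AVG(grade), 2)=90.5
  PH150: ids {4, 11, 18, 27} → MIN(grade)=51, ROUND(AVG(grade), 2)=78.25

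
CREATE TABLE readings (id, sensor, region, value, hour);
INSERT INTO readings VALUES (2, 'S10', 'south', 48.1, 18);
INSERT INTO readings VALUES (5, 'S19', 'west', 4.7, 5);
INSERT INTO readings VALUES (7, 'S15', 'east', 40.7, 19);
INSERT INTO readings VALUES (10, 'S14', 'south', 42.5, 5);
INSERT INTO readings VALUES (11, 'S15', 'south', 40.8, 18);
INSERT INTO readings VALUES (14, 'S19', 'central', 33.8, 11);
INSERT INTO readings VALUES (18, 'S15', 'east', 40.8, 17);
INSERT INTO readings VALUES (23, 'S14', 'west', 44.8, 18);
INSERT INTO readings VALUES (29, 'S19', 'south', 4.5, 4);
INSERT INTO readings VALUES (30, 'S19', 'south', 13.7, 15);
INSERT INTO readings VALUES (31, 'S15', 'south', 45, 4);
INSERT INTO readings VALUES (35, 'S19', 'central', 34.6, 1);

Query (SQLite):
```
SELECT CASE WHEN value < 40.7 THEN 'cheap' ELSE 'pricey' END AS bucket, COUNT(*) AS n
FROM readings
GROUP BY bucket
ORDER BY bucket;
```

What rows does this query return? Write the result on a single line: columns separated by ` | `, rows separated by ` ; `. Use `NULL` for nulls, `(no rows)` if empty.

cheap | 5 ; pricey | 7

Bucket rows by value < 40.7 → 'cheap' else 'pricey'; count each bucket.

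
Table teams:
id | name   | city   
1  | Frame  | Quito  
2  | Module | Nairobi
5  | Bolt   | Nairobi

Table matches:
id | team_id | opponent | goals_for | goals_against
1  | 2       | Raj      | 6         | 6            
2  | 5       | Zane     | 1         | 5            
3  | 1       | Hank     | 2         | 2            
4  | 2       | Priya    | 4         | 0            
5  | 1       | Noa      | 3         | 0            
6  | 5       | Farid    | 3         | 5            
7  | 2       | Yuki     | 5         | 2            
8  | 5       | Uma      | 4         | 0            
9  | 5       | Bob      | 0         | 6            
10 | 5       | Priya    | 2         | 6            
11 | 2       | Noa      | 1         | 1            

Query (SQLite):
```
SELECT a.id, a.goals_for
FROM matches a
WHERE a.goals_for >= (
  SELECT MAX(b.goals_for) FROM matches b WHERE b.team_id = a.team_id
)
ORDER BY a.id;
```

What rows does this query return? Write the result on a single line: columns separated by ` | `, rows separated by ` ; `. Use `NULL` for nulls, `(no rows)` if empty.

For each matches row a, compute MAX(goals_for) over rows sharing a.team_id.
Keep row a if a.goals_for >= that per-group MAX.
  team_id=1: MAX(goals_for) = 3
  team_id=2: MAX(goals_for) = 6
  team_id=5: MAX(goals_for) = 4

1 | 6 ; 5 | 3 ; 8 | 4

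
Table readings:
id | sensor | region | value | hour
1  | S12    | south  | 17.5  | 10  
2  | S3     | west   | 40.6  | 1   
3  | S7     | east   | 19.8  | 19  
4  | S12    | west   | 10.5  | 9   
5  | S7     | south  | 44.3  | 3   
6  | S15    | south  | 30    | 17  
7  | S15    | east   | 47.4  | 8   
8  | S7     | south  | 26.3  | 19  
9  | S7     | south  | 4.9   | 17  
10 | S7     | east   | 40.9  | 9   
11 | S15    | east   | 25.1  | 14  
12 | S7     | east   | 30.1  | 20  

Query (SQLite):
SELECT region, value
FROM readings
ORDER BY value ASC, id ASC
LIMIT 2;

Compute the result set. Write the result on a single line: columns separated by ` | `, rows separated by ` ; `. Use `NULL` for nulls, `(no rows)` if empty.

Sort by value asc, tiebreak id asc: (4.9, id=9), (10.5, id=4), (17.5, id=1), (19.8, id=3), (25.1, id=11) …. Take first 2.

south | 4.9 ; west | 10.5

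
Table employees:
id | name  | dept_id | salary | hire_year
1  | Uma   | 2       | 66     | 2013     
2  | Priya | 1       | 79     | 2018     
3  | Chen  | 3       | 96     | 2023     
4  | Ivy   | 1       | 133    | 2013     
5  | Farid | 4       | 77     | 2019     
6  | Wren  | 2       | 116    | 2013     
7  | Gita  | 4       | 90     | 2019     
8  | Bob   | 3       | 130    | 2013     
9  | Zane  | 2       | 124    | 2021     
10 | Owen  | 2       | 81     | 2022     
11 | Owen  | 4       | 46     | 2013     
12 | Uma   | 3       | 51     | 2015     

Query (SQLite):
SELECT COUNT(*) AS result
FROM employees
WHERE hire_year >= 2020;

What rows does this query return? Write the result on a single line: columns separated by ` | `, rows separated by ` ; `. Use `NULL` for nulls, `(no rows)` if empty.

Rows where hire_year >= 2020 → salary values: [96, 124, 81].
COUNT(*) counts rows → 3.

3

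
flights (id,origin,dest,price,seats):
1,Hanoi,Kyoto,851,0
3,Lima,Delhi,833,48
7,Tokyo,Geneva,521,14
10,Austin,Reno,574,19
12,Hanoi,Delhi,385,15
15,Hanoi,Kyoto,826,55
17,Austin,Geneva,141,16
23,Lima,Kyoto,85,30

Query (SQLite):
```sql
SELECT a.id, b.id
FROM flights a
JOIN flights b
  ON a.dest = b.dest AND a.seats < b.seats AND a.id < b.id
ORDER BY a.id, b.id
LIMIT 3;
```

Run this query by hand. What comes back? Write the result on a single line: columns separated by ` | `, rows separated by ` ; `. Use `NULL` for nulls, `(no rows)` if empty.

1 | 15 ; 1 | 23 ; 7 | 17

Pairs (a,b) with same dest, a.seats < b.seats, a.id < b.id.
dest groups: Delhi:{3,12} Geneva:{7,17} Kyoto:{1,15,23} Reno:{10}
Ordered by (a.id, b.id); first 3.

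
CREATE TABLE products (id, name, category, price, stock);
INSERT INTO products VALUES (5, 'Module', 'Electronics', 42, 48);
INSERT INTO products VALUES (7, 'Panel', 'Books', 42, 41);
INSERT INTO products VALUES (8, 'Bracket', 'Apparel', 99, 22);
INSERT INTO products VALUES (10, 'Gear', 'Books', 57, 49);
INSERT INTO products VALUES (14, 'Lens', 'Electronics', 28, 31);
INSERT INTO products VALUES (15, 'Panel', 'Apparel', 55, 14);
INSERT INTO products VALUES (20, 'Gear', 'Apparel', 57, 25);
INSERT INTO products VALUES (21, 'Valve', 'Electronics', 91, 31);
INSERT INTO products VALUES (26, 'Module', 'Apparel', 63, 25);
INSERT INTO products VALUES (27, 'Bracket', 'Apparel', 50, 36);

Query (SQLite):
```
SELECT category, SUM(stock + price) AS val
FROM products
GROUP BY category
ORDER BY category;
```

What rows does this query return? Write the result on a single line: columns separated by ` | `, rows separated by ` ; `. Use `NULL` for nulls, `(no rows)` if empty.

For each row compute stock + price.
Group by category; take SUM of the expression per group.
  Apparel: ids {8, 15, 20, 26, 27} → SUM(stock + price)=446
  Books: ids {7, 10} → SUM(stock + price)=189
  Electronics: ids {5, 14, 21} → SUM(stock + price)=271

Apparel | 446 ; Books | 189 ; Electronics | 271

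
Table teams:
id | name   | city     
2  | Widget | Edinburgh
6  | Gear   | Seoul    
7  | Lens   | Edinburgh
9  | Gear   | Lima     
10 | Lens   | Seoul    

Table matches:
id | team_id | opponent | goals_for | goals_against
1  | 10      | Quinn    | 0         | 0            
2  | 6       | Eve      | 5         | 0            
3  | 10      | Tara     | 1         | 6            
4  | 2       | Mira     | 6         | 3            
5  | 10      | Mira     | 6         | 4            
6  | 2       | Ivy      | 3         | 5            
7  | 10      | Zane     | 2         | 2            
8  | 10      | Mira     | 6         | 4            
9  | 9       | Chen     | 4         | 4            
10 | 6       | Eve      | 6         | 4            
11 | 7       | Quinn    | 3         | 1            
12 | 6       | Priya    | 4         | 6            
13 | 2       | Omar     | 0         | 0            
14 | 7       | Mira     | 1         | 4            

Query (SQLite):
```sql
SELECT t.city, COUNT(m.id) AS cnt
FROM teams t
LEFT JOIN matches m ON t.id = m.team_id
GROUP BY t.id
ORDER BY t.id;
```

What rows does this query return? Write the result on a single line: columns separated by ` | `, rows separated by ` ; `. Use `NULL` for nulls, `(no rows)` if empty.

Edinburgh | 3 ; Seoul | 3 ; Edinburgh | 2 ; Lima | 1 ; Seoul | 5

LEFT JOIN keeps every teams row; unmatched ones get NULL for matches columns.
Group by teams.id and compute COUNT(m.id). COUNT(col) of an all-NULL group is 0.
  2: ids {4, 6, 13} → COUNT(m.id)=3
  6: ids {2, 10, 12} → COUNT(m.id)=3
  7: ids {11, 14} → COUNT(m.id)=2
  9: ids {9} → COUNT(m.id)=1
  10: ids {1, 3, 5, 7, 8} → COUNT(m.id)=5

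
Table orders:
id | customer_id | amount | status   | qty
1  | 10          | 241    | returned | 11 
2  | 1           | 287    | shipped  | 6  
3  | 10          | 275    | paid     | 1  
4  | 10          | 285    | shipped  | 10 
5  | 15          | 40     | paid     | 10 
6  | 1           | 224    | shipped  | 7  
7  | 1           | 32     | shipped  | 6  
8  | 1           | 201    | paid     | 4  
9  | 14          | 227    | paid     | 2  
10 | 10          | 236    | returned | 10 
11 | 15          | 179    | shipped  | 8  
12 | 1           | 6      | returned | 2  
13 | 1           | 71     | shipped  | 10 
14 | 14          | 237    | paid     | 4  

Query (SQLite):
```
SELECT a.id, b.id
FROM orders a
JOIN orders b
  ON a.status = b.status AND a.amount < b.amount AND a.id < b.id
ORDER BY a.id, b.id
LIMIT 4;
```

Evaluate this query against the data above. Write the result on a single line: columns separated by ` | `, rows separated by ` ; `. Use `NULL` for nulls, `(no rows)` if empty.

Pairs (a,b) with same status, a.amount < b.amount, a.id < b.id.
status groups: paid:{3,5,8,9,14} returned:{1,10,12} shipped:{2,4,6,7,11,13}
Ordered by (a.id, b.id); first 4.

5 | 8 ; 5 | 9 ; 5 | 14 ; 7 | 11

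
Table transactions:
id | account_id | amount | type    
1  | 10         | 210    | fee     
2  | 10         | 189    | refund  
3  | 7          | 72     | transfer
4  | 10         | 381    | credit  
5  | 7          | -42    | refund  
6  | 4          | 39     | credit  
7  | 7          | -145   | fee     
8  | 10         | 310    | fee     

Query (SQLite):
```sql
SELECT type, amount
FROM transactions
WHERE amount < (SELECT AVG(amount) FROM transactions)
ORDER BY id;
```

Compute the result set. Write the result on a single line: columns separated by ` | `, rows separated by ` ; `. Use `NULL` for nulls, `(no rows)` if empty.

Scalar subquery: AVG(amount) over all transactions rows = 126.75.
Keep rows where amount < that value.

transfer | 72 ; refund | -42 ; credit | 39 ; fee | -145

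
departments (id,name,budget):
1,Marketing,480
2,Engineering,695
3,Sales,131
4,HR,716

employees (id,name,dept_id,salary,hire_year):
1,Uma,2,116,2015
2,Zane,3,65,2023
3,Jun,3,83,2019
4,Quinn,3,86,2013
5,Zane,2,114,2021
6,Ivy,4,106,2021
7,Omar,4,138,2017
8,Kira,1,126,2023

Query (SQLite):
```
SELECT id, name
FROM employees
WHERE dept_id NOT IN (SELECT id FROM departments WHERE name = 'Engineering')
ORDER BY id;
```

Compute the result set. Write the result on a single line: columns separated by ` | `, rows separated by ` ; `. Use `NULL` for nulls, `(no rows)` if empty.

Inner query: departments.id where name = 'Engineering'.
Outer: keep employees rows whose dept_id is not in that set.
Inner query → {2}

2 | Zane ; 3 | Jun ; 4 | Quinn ; 6 | Ivy ; 7 | Omar ; 8 | Kira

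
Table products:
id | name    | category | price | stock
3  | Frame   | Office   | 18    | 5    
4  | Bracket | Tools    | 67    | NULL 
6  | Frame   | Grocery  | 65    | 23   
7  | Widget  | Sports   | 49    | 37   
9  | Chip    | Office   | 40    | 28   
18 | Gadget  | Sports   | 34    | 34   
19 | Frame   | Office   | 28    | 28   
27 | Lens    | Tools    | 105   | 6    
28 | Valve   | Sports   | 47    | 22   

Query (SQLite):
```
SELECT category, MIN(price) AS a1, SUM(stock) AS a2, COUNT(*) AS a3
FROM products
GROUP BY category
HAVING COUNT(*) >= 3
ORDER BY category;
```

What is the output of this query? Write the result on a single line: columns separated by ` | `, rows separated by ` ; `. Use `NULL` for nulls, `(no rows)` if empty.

Office | 18 | 61 | 3 ; Sports | 34 | 93 | 3

Group products by category.
Per group compute: MIN(price), SUM(stock), COUNT(*).
HAVING: drop groups with fewer than 3 rows.
  Grocery: ids {6} → MIN(price)=65, SUM(stock)=23, COUNT(*)=1
  Office: ids {3, 9, 19} → MIN(price)=18, SUM(stock)=61, COUNT(*)=3
  Sports: ids {7, 18, 28} → MIN(price)=34, SUM(stock)=93, COUNT(*)=3
  Tools: ids {4, 27} → MIN(price)=67, SUM(stock)=6, COUNT(*)=2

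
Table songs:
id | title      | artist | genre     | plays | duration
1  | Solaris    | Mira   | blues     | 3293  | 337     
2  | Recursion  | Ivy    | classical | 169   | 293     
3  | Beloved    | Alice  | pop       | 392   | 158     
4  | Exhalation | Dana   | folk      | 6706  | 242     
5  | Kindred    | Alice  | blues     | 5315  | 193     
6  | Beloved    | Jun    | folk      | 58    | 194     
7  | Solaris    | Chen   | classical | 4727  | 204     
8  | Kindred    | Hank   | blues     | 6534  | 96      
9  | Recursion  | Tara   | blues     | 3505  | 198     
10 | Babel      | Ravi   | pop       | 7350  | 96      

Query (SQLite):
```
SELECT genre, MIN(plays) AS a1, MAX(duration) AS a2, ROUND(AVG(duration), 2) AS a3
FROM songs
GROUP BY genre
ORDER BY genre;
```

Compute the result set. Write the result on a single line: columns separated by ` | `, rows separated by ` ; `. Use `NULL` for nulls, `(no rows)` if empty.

Group songs by genre.
Per group compute: MIN(plays), MAX(duration), ROUND(AVG(duration), 2).
  blues: ids {1, 5, 8, 9} → MIN(plays)=3293, MAX(duration)=337, ROUND(AVG(duration), 2)=206
  classical: ids {2, 7} → MIN(plays)=169, MAX(duration)=293, ROUND(AVG(duration), 2)=248.5
  folk: ids {4, 6} → MIN(plays)=58, MAX(duration)=242, ROUND(AVG(duration), 2)=218
  pop: ids {3, 10} → MIN(plays)=392, MAX(duration)=158, ROUND(AVG(duration), 2)=127

blues | 3293 | 337 | 206 ; classical | 169 | 293 | 248.5 ; folk | 58 | 242 | 218 ; pop | 392 | 158 | 127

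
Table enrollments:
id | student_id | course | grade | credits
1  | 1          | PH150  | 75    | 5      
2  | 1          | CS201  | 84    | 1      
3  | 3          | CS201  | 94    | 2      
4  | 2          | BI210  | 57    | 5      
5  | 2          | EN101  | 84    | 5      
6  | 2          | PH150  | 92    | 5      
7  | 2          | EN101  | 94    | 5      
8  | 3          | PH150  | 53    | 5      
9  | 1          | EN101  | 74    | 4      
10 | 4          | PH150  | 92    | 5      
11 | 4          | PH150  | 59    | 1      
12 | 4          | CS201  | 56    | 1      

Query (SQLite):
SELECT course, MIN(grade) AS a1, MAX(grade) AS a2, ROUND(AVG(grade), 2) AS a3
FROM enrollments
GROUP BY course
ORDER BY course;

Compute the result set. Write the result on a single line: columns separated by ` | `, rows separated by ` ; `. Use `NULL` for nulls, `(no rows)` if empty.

BI210 | 57 | 57 | 57 ; CS201 | 56 | 94 | 78 ; EN101 | 74 | 94 | 84 ; PH150 | 53 | 92 | 74.2

Group enrollments by course.
Per group compute: MIN(grade), MAX(grade), ROUND(AVG(grade), 2).
  BI210: ids {4} → MIN(grade)=57, MAX(grade)=57, ROUND(AVG(grade), 2)=57
  CS201: ids {2, 3, 12} → MIN(grade)=56, MAX(grade)=94, ROUND(AVG(grade), 2)=78
  EN101: ids {5, 7, 9} → MIN(grade)=74, MAX(grade)=94, ROUND(AVG(grade), 2)=84
  PH150: ids {1, 6, 8, 10, 11} → MIN(grade)=53, MAX(grade)=92, ROUND(AVG(grade), 2)=74.2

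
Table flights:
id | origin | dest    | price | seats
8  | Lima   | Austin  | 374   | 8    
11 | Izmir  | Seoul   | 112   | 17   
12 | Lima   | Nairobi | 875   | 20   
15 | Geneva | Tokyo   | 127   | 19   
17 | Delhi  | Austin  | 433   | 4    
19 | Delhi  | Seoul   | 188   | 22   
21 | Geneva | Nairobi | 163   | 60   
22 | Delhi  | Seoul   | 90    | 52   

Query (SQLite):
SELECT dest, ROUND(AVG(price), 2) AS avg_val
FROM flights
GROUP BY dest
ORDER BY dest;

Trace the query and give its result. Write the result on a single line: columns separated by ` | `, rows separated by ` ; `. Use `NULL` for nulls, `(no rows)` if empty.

Partition flights by dest; compute ROUND(AVG(price), 2) within each group.
  Austin: ids {8, 17} → ROUND(AVG(price), 2)=403.5
  Nairobi: ids {12, 21} → ROUND(AVG(price), 2)=519
  Seoul: ids {11, 19, 22} → ROUND(AVG(price), 2)=130
  Tokyo: ids {15} → ROUND(AVG(price), 2)=127

Austin | 403.5 ; Nairobi | 519 ; Seoul | 130 ; Tokyo | 127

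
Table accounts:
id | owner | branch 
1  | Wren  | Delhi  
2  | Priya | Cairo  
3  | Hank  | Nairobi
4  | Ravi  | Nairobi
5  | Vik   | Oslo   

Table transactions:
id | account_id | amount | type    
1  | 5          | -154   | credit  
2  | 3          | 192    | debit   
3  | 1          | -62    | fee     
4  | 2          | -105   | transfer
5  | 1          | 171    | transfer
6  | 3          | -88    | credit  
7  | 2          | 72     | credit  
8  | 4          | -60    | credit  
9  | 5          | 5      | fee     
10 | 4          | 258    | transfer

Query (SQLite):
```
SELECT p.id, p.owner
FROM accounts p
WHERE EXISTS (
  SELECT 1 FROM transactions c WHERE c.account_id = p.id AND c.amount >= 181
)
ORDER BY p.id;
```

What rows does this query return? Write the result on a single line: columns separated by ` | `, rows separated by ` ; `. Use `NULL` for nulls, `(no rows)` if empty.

3 | Hank ; 4 | Ravi

For each accounts row, check whether any transactions with matching account_id has amount >= 181.
Keep rows where that is true.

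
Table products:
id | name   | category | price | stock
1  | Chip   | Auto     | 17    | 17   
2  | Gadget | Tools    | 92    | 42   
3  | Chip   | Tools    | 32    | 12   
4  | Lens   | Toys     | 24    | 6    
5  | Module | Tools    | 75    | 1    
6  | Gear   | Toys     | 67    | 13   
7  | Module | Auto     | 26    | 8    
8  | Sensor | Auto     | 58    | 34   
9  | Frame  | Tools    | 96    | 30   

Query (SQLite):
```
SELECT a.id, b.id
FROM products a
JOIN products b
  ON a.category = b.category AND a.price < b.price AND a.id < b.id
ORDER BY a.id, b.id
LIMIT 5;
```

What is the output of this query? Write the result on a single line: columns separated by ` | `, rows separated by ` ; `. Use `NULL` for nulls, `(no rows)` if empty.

1 | 7 ; 1 | 8 ; 2 | 9 ; 3 | 5 ; 3 | 9

Pairs (a,b) with same category, a.price < b.price, a.id < b.id.
category groups: Auto:{1,7,8} Tools:{2,3,5,9} Toys:{4,6}
Ordered by (a.id, b.id); first 5.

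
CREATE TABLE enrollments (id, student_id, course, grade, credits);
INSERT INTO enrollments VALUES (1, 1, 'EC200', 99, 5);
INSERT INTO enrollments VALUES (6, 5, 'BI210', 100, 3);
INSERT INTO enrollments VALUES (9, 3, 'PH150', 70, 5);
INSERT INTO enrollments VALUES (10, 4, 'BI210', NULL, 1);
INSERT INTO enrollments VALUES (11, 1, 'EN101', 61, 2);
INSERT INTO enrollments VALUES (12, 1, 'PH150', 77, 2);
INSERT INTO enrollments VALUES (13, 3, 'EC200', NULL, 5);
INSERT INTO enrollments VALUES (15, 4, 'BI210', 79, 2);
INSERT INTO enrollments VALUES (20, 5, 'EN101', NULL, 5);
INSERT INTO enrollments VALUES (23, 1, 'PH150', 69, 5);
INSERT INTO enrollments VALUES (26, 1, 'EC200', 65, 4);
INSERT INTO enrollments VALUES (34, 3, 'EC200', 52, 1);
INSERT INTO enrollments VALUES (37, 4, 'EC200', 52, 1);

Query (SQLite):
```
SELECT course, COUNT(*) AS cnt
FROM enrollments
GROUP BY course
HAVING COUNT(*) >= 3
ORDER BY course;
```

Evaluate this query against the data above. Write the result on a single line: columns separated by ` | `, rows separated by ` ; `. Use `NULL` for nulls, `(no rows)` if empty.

Partition enrollments by course; compute COUNT(*) within each group.
HAVING: keep groups with count ≥ 3.
  BI210: ids {6, 10, 15} → COUNT(*)=3
  EC200: ids {1, 13, 26, 34, 37} → COUNT(*)=5
  EN101: ids {11, 20} → COUNT(*)=2
  PH150: ids {9, 12, 23} → COUNT(*)=3

BI210 | 3 ; EC200 | 5 ; PH150 | 3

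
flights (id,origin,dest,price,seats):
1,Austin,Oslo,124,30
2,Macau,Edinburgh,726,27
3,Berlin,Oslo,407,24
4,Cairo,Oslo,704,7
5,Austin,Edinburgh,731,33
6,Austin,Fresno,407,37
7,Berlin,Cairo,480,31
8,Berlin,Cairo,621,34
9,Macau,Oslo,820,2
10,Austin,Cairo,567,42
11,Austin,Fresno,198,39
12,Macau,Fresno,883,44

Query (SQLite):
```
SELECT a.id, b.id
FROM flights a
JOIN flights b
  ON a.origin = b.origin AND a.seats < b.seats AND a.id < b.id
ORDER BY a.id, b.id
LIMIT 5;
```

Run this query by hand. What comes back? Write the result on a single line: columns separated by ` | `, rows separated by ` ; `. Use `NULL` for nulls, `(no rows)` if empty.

1 | 5 ; 1 | 6 ; 1 | 10 ; 1 | 11 ; 2 | 12

Pairs (a,b) with same origin, a.seats < b.seats, a.id < b.id.
origin groups: Austin:{1,5,6,10,11} Berlin:{3,7,8} Cairo:{4} Macau:{2,9,12}
Ordered by (a.id, b.id); first 5.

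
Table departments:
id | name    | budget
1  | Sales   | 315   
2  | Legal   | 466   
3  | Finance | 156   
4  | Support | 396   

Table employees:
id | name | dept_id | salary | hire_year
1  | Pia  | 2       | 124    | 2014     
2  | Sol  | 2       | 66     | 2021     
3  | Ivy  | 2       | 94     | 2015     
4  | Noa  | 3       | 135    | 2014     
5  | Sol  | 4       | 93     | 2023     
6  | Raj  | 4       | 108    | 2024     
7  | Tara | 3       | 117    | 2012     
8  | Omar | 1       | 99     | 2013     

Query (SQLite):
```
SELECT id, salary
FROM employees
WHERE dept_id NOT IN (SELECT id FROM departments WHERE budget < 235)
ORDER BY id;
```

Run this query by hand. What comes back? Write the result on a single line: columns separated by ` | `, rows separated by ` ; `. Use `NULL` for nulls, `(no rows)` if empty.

1 | 124 ; 2 | 66 ; 3 | 94 ; 5 | 93 ; 6 | 108 ; 8 | 99

Inner query: departments.id where budget < 235.
Outer: keep employees rows whose dept_id is not in that set.
Inner query → {3}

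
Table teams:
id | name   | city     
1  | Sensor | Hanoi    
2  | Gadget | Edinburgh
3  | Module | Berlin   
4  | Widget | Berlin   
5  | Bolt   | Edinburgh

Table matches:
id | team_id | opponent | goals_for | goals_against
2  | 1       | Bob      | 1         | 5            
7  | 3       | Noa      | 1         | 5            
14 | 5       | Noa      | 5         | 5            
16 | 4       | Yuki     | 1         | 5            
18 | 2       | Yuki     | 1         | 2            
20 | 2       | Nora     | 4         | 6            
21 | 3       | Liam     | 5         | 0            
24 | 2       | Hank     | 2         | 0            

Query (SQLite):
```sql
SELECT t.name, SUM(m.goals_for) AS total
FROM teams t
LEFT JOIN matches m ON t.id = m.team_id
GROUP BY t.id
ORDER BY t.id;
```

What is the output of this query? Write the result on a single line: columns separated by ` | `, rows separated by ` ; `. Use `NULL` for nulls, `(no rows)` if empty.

Sensor | 1 ; Gadget | 7 ; Module | 6 ; Widget | 1 ; Bolt | 5

LEFT JOIN keeps every teams row; unmatched ones get NULL for matches columns.
Group by teams.id and compute SUM(m.goals_for). SUM over an all-NULL group is NULL.
  1: ids {2} → SUM(m.goals_for)=1
  2: ids {18, 20, 24} → SUM(m.goals_for)=7
  3: ids {7, 21} → SUM(m.goals_for)=6
  4: ids {16} → SUM(m.goals_for)=1
  5: ids {14} → SUM(m.goals_for)=5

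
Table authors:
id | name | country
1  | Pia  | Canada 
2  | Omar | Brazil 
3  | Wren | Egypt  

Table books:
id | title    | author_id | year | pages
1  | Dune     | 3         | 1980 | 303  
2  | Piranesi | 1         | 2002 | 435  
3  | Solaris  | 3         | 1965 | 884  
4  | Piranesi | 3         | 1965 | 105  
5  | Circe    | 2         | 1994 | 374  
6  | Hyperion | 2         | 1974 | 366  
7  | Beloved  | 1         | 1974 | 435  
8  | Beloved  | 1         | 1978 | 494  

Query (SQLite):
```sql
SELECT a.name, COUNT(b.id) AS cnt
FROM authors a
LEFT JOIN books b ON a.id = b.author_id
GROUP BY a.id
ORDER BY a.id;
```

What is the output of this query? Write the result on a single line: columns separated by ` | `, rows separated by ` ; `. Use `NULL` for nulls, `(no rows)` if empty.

Pia | 3 ; Omar | 2 ; Wren | 3

LEFT JOIN keeps every authors row; unmatched ones get NULL for books columns.
Group by authors.id and compute COUNT(b.id). COUNT(col) of an all-NULL group is 0.
  1: ids {2, 7, 8} → COUNT(b.id)=3
  2: ids {5, 6} → COUNT(b.id)=2
  3: ids {1, 3, 4} → COUNT(b.id)=3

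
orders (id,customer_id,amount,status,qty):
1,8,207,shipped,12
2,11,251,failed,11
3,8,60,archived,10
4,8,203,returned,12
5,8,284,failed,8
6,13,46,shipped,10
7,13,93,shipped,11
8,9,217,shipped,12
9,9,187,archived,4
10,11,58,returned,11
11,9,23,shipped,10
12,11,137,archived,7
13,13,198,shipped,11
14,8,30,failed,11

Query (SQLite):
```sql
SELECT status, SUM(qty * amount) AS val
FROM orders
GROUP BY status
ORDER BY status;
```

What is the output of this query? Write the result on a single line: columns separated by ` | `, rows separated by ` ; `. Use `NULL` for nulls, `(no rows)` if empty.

For each row compute qty * amount.
Group by status; take SUM of the expression per group.
  archived: ids {3, 9, 12} → SUM(qty * amount)=2307
  failed: ids {2, 5, 14} → SUM(qty * amount)=5363
  returned: ids {4, 10} → SUM(qty * amount)=3074
  shipped: ids {1, 6, 7, 8, 11, 13} → SUM(qty * amount)=8979

archived | 2307 ; failed | 5363 ; returned | 3074 ; shipped | 8979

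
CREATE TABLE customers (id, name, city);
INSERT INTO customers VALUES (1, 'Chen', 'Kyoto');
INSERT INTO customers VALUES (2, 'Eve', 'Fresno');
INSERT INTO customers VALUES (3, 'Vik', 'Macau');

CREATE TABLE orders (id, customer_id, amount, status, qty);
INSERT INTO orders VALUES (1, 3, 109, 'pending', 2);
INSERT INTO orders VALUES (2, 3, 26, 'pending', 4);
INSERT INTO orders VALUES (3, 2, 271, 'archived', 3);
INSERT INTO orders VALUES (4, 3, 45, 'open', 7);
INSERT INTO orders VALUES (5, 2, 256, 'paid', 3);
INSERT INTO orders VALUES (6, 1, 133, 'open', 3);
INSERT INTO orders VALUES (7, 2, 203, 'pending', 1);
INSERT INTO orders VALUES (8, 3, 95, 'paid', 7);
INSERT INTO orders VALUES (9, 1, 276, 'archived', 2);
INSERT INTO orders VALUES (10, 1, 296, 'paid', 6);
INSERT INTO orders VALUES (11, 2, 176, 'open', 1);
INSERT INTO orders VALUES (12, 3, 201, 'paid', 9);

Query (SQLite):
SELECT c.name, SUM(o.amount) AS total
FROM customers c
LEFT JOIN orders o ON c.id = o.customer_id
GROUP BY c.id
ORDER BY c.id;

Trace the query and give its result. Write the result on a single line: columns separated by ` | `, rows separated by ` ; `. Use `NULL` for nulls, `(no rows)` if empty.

Chen | 705 ; Eve | 906 ; Vik | 476

LEFT JOIN keeps every customers row; unmatched ones get NULL for orders columns.
Group by customers.id and compute SUM(o.amount). SUM over an all-NULL group is NULL.
  1: ids {6, 9, 10} → SUM(o.amount)=705
  2: ids {3, 5, 7, 11} → SUM(o.amount)=906
  3: ids {1, 2, 4, 8, 12} → SUM(o.amount)=476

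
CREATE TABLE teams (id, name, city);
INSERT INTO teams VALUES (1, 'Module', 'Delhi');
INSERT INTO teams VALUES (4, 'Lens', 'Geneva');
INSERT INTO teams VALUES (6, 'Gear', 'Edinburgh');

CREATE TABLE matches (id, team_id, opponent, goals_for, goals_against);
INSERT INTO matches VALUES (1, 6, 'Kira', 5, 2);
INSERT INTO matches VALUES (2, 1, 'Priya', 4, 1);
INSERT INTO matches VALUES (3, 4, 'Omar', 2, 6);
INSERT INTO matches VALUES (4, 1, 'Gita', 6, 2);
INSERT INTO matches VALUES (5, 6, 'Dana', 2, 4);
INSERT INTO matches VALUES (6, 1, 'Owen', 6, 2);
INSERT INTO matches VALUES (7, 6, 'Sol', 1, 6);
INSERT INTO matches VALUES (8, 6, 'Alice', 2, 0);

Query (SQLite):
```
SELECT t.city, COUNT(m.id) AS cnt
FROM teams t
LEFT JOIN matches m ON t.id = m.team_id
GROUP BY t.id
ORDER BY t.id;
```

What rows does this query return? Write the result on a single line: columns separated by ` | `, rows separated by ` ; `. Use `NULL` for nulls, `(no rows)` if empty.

LEFT JOIN keeps every teams row; unmatched ones get NULL for matches columns.
Group by teams.id and compute COUNT(m.id). COUNT(col) of an all-NULL group is 0.
  1: ids {2, 4, 6} → COUNT(m.id)=3
  4: ids {3} → COUNT(m.id)=1
  6: ids {1, 5, 7, 8} → COUNT(m.id)=4

Delhi | 3 ; Geneva | 1 ; Edinburgh | 4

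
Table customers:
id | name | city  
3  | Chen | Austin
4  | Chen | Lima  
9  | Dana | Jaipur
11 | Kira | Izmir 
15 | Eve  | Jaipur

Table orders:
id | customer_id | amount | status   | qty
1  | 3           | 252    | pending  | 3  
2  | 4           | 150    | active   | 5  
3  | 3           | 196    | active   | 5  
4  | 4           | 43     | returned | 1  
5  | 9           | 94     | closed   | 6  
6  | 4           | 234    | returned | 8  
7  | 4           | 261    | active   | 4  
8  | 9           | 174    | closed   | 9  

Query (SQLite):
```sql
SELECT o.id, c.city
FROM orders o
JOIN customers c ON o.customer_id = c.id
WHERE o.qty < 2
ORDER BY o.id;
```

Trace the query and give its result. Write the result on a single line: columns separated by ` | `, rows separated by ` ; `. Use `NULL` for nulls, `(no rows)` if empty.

4 | Lima

Each orders row matches the customers row where customer_id = customers.id.
Then keep rows with o.qty < 2.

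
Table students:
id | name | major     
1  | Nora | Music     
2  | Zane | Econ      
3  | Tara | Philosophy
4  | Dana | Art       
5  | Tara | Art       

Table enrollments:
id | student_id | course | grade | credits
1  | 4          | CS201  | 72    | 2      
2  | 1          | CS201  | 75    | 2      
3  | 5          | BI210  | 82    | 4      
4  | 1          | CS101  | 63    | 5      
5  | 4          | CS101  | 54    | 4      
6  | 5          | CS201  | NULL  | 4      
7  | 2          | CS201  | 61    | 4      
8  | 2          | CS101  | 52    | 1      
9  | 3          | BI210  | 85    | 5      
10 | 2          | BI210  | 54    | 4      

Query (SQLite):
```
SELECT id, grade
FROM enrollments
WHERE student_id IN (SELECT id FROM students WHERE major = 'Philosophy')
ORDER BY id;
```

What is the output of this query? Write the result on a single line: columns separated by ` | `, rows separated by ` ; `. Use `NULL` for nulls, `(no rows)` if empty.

9 | 85

Inner query: students.id where major = 'Philosophy'.
Outer: keep enrollments rows whose student_id is in that set.
Inner query → {3}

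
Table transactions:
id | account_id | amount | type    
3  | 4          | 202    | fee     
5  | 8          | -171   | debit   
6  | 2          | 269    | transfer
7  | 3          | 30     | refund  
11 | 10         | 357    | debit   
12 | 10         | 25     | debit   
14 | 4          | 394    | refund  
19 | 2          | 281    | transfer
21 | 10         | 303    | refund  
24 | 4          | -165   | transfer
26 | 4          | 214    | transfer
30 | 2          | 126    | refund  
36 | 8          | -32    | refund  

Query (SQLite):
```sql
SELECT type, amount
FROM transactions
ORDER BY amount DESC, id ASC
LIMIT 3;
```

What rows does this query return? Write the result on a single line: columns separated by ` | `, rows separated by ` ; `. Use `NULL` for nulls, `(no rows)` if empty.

Sort by amount desc, tiebreak id asc: (394, id=14), (357, id=11), (303, id=21), (281, id=19), (269, id=6), (214, id=26) …. Take first 3.

refund | 394 ; debit | 357 ; refund | 303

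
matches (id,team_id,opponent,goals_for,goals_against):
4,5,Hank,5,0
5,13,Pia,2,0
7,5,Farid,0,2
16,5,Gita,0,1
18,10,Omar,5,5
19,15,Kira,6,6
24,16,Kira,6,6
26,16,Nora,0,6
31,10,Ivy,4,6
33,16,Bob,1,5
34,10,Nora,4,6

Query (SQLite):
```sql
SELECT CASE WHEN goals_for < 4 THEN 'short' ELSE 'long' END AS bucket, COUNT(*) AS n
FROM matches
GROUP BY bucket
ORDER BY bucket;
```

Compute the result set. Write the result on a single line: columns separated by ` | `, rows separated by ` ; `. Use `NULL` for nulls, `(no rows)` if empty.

long | 6 ; short | 5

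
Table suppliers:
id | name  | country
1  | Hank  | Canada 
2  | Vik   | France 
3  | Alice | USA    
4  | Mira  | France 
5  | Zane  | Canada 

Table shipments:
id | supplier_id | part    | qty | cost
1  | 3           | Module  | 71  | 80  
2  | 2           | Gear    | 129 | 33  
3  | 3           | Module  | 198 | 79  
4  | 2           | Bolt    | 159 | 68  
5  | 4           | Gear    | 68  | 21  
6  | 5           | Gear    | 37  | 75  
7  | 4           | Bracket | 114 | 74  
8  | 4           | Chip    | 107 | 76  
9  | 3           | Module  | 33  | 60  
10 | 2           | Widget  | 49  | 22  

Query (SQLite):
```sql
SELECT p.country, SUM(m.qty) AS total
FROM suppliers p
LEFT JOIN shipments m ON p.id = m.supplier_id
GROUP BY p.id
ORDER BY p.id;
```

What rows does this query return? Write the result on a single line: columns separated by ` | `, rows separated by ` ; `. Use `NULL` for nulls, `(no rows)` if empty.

Canada | NULL ; France | 337 ; USA | 302 ; France | 289 ; Canada | 37

LEFT JOIN keeps every suppliers row; unmatched ones get NULL for shipments columns.
Group by suppliers.id and compute SUM(m.qty). SUM over an all-NULL group is NULL.
  1: ids {—} → SUM(m.qty)=NULL
  2: ids {2, 4, 10} → SUM(m.qty)=337
  3: ids {1, 3, 9} → SUM(m.qty)=302
  4: ids {5, 7, 8} → SUM(m.qty)=289
  5: ids {6} → SUM(m.qty)=37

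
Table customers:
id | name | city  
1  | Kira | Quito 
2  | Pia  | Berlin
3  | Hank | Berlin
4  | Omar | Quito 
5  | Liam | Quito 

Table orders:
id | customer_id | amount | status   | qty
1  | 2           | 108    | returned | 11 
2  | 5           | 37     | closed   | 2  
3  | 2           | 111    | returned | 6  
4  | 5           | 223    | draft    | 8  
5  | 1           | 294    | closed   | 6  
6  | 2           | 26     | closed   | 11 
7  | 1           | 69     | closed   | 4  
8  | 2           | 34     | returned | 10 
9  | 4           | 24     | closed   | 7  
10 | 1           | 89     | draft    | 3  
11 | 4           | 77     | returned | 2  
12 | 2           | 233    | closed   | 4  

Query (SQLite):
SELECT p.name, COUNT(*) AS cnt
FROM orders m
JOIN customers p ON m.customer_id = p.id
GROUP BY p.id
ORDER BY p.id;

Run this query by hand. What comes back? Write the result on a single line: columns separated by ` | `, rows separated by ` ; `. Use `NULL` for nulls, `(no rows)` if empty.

Kira | 3 ; Pia | 5 ; Omar | 2 ; Liam | 2

Join each orders row to its customers via customer_id.
Group joined rows by customers.id; compute COUNT(*) per group.
  1: ids {5, 7, 10} → COUNT(*)=3
  2: ids {1, 3, 6, 8, 12} → COUNT(*)=5
  4: ids {9, 11} → COUNT(*)=2
  5: ids {2, 4} → COUNT(*)=2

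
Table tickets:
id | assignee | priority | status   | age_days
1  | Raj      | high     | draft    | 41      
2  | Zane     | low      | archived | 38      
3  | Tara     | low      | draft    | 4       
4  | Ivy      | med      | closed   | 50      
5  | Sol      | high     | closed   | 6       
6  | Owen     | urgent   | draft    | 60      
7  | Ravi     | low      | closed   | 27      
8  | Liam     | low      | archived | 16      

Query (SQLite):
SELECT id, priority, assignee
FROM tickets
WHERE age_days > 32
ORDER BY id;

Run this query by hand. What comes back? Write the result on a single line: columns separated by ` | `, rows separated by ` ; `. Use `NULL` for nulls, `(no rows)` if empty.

1 | high | Raj ; 2 | low | Zane ; 4 | med | Ivy ; 6 | urgent | Owen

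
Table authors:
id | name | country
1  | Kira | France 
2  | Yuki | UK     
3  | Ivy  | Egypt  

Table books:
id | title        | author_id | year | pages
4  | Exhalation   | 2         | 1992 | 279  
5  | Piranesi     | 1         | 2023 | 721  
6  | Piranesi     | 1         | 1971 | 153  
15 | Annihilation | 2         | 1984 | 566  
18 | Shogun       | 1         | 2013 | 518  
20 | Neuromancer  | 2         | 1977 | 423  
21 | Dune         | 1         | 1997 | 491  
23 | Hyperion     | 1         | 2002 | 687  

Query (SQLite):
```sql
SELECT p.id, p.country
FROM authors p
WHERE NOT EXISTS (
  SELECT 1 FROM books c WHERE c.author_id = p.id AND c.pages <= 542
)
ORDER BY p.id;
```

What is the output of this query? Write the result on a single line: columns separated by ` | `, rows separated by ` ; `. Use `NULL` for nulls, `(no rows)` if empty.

3 | Egypt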